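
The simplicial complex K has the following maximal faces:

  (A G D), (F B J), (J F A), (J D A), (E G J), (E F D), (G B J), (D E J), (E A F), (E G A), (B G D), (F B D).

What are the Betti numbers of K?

b_0 = 1, b_1 = 0, b_2 = 0.

K has 7 vertices, 18 edges, 12 triangles.
rank ∂_0 = 0, rank ∂_1 = 6 ⇒ b_0 = 7 − 0 − 6 = 1; all invariant factors of ∂_1 are 1 so no torsion. So H_0 = Z.
rank ∂_1 = 6, rank ∂_2 = 12 ⇒ b_1 = 18 − 6 − 12 = 0; ∂_2 has invariant factor(s) [2] giving torsion. So H_1 = Z_2.
rank ∂_2 = 12, rank ∂_3 = 0 ⇒ b_2 = 12 − 12 − 0 = 0. So H_2 = 0.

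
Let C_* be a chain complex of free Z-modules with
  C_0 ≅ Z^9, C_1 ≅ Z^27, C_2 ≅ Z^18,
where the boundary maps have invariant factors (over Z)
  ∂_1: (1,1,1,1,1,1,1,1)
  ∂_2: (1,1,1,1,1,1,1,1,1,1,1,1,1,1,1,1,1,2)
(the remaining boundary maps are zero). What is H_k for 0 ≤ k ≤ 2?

H_0 ≅ Z,  H_1 ≅ Z ⊕ Z/2,  H_2 = 0.

H_0: b_0 = 9 − 0 − 8 = 1; torsion from ∂_1 factors > 1: none. So H_0 ≅ Z.
H_1: b_1 = 27 − 8 − 18 = 1; torsion from ∂_2 factors > 1: [2]. So H_1 ≅ Z ⊕ Z/2.
H_2: b_2 = 18 − 18 − 0 = 0; torsion from ∂_3 factors > 1: none. So H_2 ≅ 0.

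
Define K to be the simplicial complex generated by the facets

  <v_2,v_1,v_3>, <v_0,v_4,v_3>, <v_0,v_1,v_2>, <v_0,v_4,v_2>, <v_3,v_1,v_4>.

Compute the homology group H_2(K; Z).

Take the total order v_0 < v_1 < v_2 < v_3 < v_4 on the vertex set. Then K (dimension 2) consists of the simplices:

  0-simplices (5): [v_0], [v_1], [v_2], [v_3], [v_4]
  1-simplices (10): [v_0,v_1], [v_0,v_2], [v_0,v_3], [v_0,v_4], [v_1,v_2], [v_1,v_3], [v_1,v_4], [v_2,v_3], [v_2,v_4], [v_3,v_4]
  2-simplices (5): [v_0,v_1,v_2], [v_0,v_2,v_4], [v_0,v_3,v_4], [v_1,v_2,v_3], [v_1,v_3,v_4]

so the chain groups are C_0 ≅ Z^5, C_1 ≅ Z^10, C_2 ≅ Z^5.

The boundary map ∂_1: C_1 → C_0 is given by ∂[p,q] = [q] − [p].
The resulting 5×10 matrix has rank 4, and its Smith normal form has invariant factors (1,1,1,1).

The boundary map ∂_2: C_2 → C_1 sends each 2-simplex [p,q,r] to [q,r] − [p,r] + [p,q]. For instance
  ∂[v_0,v_3,v_4] = [v_3,v_4] − [v_0,v_4] + [v_0,v_3],
  ∂[v_1,v_2,v_3] = [v_2,v_3] − [v_1,v_3] + [v_1,v_2].
As a 10×5 matrix over Z this has rank 5, with invariant factors (1,1,1,1,1).

From H_k ≅ ker(∂_k) / im(∂_{k+1}) we obtain:

  H_2: rank ker ∂_2 − rank ∂_3 = (5 − 5) − 0 = 0, and there is no ∂_3, so H_2 ≅ 0.

(K is a triangulation of the Möbius band.)

H_2 ≅ 0.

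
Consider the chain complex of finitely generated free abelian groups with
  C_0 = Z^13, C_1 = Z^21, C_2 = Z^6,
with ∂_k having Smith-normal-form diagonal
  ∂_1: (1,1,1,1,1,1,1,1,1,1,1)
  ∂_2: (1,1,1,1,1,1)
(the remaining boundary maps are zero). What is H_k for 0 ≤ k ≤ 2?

H_0 = Z^2,  H_1 = Z^4,  H_2 = 0.

H_0: b_0 = 13 − 0 − 11 = 2; torsion from ∂_1 factors > 1: none. So H_0 = Z^2.
H_1: b_1 = 21 − 11 − 6 = 4; torsion from ∂_2 factors > 1: none. So H_1 = Z^4.
H_2: b_2 = 6 − 6 − 0 = 0; torsion from ∂_3 factors > 1: none. So H_2 = 0.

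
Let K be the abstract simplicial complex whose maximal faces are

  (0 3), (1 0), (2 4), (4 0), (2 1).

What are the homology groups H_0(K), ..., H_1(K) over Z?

K has 5 vertices, 5 edges.
rank ∂_0 = 0, rank ∂_1 = 4 ⇒ b_0 = 5 − 0 − 4 = 1; all invariant factors of ∂_1 are 1 so no torsion. So H_0 ≅ Z.
rank ∂_1 = 4, rank ∂_2 = 0 ⇒ b_1 = 5 − 4 − 0 = 1. So H_1 ≅ Z.

H_0 = Z,  H_1 = Z.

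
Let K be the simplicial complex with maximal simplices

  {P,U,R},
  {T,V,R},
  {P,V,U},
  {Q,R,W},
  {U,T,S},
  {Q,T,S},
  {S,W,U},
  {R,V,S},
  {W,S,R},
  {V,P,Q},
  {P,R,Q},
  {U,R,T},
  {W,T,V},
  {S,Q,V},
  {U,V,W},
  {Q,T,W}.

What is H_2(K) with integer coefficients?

H_2 = Z.

Order the vertices as P < Q < R < S < T < U < V < W. Listing each simplex with vertices in this order, K has dimension 2 with simplices:

  0-simplices (8): P, Q, R, S, T, U, V, W
  1-simplices (24): PQ, PR, PU, PV, QR, QS, QT, QV, QW, RS, RT, RU, RV, RW, ST, SU, SV, SW, TU, TV, TW, UV, UW, VW
  2-simplices (16): PQR, PQV, PRU, PUV, QRW, QST, QSV, QTW, RSV, RSW, RTU, RTV, STU, SUW, TVW, UVW

Hence C_0 ≅ Z^8, C_1 ≅ Z^24, C_2 ≅ Z^16.

Boundary ∂_1: C_1 → C_0 sends each edge [p,q] (with p < q) to q − p.
The 8×24 boundary matrix has rank 7 and Smith normal form diag(1,1,1,1,1,1,1).

The boundary map ∂_2: C_2 → C_1 acts by ∂[p,q,r] = [q,r] − [p,r] + [p,q]. For instance
  ∂RTV = TV − RV + RT,
  ∂PQV = QV − PV + PQ.
As a 24×16 matrix over Z this has rank 15, with invariant factors (1,1,1,1,1,1,1,1,1,1,1,1,1,1,1).

Reading off H_k = ker ∂_k / im ∂_{k+1}:

  H_2: rank ker ∂_2 − rank ∂_3 = (16 − 15) − 0 = 1, and there is no ∂_3, so H_2 = Z.

(K is a triangulation of the torus T^2.)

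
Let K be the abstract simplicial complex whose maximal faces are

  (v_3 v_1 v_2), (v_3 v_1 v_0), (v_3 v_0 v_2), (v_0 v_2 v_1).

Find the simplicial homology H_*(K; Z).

Order the vertices as v_0 < v_1 < v_2 < v_3. Listing each simplex with vertices in this order, K has dimension 2 with simplices:

  0-simplices (4): [v_0], [v_1], [v_2], [v_3]
  1-simplices (6): [v_0,v_1], [v_0,v_2], [v_0,v_3], [v_1,v_2], [v_1,v_3], [v_2,v_3]
  2-simplices (4): [v_0,v_1,v_2], [v_0,v_1,v_3], [v_0,v_2,v_3], [v_1,v_2,v_3]

giving chain groups C_0 ≅ Z^4, C_1 ≅ Z^6, C_2 ≅ Z^4.

The boundary map ∂_1: C_1 → C_0 maps an edge to its endpoints' difference, ∂[p,q] = q − p. For instance
  ∂[v_1,v_2] = [v_2] − [v_1].
The 4×6 boundary matrix has rank 3 and Smith normal form diag(1,1,1).

Boundary ∂_2: C_2 → C_1 maps a triangle to the signed sum of its edges. For instance
  ∂[v_0,v_1,v_2] = [v_1,v_2] − [v_0,v_2] + [v_0,v_1],
  ∂[v_0,v_1,v_3] = [v_1,v_3] − [v_0,v_3] + [v_0,v_1].
This gives a 6×4 integer matrix of rank 3; reducing to Smith normal form yields diagonal entries (1,1,1).

Now H_k = ker ∂_k / im ∂_{k+1}, so:

  H_0: rank C_0 − rank ∂_1 = 4 − 3 = 1, and the invariant factors of ∂_1 are all 1, so H_0 = Z.
  H_1: rank ker ∂_1 − rank ∂_2 = (6 − 3) − 3 = 0, and the invariant factors of ∂_2 are all 1, so H_1 = 0.
  H_2: rank ker ∂_2 − rank ∂_3 = (4 − 3) − 0 = 1, and there is no ∂_3, so H_2 = Z.

H_0 ≅ Z,  H_1 = 0,  H_2 ≅ Z.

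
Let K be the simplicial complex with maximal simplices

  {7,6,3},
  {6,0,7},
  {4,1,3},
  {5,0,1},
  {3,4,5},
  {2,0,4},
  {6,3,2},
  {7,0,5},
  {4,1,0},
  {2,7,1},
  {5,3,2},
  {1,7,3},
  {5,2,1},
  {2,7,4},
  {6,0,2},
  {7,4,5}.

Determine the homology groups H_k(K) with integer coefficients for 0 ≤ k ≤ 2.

H_0 = Z,  H_1 = Z^2,  H_2 = Z.

We work with the vertex ordering 0 < 1 < 2 < 3 < 4 < 5 < 6 < 7. The simplices of K, each written with vertices in increasing order, are:

  0-simplices (8): [0], [1], [2], [3], [4], [5], [6], [7]
  1-simplices (24): (24 of them)
  2-simplices (16): [0,1,4], [0,1,5], [0,2,4], [0,2,6], [0,5,7], [0,6,7], [1,2,5], [1,2,7], [1,3,4], [1,3,7], [2,3,5], [2,3,6], [2,4,7], [3,4,5], [3,6,7], [4,5,7]

so the chain groups are C_0 ≅ Z^8, C_1 ≅ Z^24, C_2 ≅ Z^16.

∂_1: C_1 → C_0 sends each edge [p,q] (with p < q) to q − p. For instance
  ∂[2,5] = [5] − [2].
As a 8×24 matrix over Z this has rank 7, with invariant factors (1,1,1,1,1,1,1).

Boundary ∂_2: C_2 → C_1 sends each 2-simplex [p,q,r] to [q,r] − [p,r] + [p,q]. For instance
  ∂[3,6,7] = [6,7] − [3,7] + [3,6],
  ∂[1,2,5] = [2,5] − [1,5] + [1,2].
As a 24×16 matrix over Z this has rank 15, with invariant factors (1,1,1,1,1,1,1,1,1,1,1,1,1,1,1).

Reading off H_k = ker ∂_k / im ∂_{k+1}:

  H_0: rank C_0 − rank ∂_1 = 8 − 7 = 1, and the invariant factors of ∂_1 are all 1, so H_0 = Z.
  H_1: rank ker ∂_1 − rank ∂_2 = (24 − 7) − 15 = 2, and the invariant factors of ∂_2 are all 1, so H_1 = Z^2.
  H_2: rank ker ∂_2 − rank ∂_3 = (16 − 15) − 0 = 1, and there is no ∂_3, so H_2 = Z.

As a check, the Euler characteristic is 8 − 24 + 16 = 0, which agrees with 1 − 2 + 1 = 0.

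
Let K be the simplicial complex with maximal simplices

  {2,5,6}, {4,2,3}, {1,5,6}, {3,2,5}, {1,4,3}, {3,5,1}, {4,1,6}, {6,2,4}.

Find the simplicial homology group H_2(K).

Order the vertices as 1 < 2 < 3 < 4 < 5 < 6. Listing each simplex with vertices in this order, K has dimension 2 with simplices:

  0-simplices (6): [1], [2], [3], [4], [5], [6]
  1-simplices (12): [1,3], [1,4], [1,5], [1,6], [2,3], [2,4], [2,5], [2,6], [3,4], [3,5], [4,6], [5,6]
  2-simplices (8): [1,3,4], [1,3,5], [1,4,6], [1,5,6], [2,3,4], [2,3,5], [2,4,6], [2,5,6]

Hence C_0 ≅ Z^6, C_1 ≅ Z^12, C_2 ≅ Z^8.

Boundary ∂_1: C_1 → C_0 is given by ∂[p,q] = [q] − [p]. For instance
  ∂[2,5] = [5] − [2].
The resulting 6×12 matrix has rank 5, and its Smith normal form has invariant factors (1,1,1,1,1).

∂_2: C_2 → C_1 acts by ∂[p,q,r] = [q,r] − [p,r] + [p,q]. For instance
  ∂[2,3,4] = [3,4] − [2,4] + [2,3],
  ∂[2,3,5] = [3,5] − [2,5] + [2,3].
This gives a 12×8 integer matrix of rank 7; reducing to Smith normal form yields diagonal entries (1,1,1,1,1,1,1).

Computing H_k = (kernel of ∂_k) / (image of ∂_{k+1}):

  H_2: rank ker ∂_2 − rank ∂_3 = (8 − 7) − 0 = 1, and there is no ∂_3, so H_2 = Z.

H_2 = Z.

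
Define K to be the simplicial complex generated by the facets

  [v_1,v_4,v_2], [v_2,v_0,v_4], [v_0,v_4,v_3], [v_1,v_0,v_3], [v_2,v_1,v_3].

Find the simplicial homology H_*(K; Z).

We work with the vertex ordering v_0 < v_1 < v_2 < v_3 < v_4. The simplices of K, each written with vertices in increasing order, are:

  0-simplices (5): [v_0], [v_1], [v_2], [v_3], [v_4]
  1-simplices (10): [v_0,v_1], [v_0,v_2], [v_0,v_3], [v_0,v_4], [v_1,v_2], [v_1,v_3], [v_1,v_4], [v_2,v_3], [v_2,v_4], [v_3,v_4]
  2-simplices (5): [v_0,v_1,v_3], [v_0,v_2,v_4], [v_0,v_3,v_4], [v_1,v_2,v_3], [v_1,v_2,v_4]

giving chain groups C_0 ≅ Z^5, C_1 ≅ Z^10, C_2 ≅ Z^5.

Boundary ∂_1: C_1 → C_0 is given by ∂[p,q] = [q] − [p]. For instance
  ∂[v_0,v_3] = [v_3] − [v_0].
This gives a 5×10 integer matrix of rank 4; reducing to Smith normal form yields diagonal entries (1,1,1,1).

The boundary map ∂_2: C_2 → C_1 acts by ∂[p,q,r] = [q,r] − [p,r] + [p,q]. For instance
  ∂[v_1,v_2,v_4] = [v_2,v_4] − [v_1,v_4] + [v_1,v_2],
  ∂[v_1,v_2,v_3] = [v_2,v_3] − [v_1,v_3] + [v_1,v_2].
This gives a 10×5 integer matrix of rank 5; reducing to Smith normal form yields diagonal entries (1,1,1,1,1).

From H_k ≅ ker(∂_k) / im(∂_{k+1}) we obtain:

  H_0: rank C_0 − rank ∂_1 = 5 − 4 = 1, and the invariant factors of ∂_1 are all 1, so H_0 = Z.
  H_1: rank ker ∂_1 − rank ∂_2 = (10 − 4) − 5 = 1, and the invariant factors of ∂_2 are all 1, so H_1 = Z.
  H_2: rank ker ∂_2 − rank ∂_3 = (5 − 5) − 0 = 0, and there is no ∂_3, so H_2 = 0.

H_0 ≅ Z,  H_1 ≅ Z,  H_2 = 0.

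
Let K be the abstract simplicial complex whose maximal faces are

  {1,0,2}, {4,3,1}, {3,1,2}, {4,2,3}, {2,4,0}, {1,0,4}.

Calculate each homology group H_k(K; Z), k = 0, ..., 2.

H_0 = Z,  H_1 = 0,  H_2 = Z.

K has 5 vertices, 9 edges, 6 triangles.
rank ∂_0 = 0, rank ∂_1 = 4 ⇒ b_0 = 5 − 0 − 4 = 1; all invariant factors of ∂_1 are 1 so no torsion. So H_0 = Z.
rank ∂_1 = 4, rank ∂_2 = 5 ⇒ b_1 = 9 − 4 − 5 = 0; all invariant factors of ∂_2 are 1 so no torsion. So H_1 = 0.
rank ∂_2 = 5, rank ∂_3 = 0 ⇒ b_2 = 6 − 5 − 0 = 1. So H_2 = Z.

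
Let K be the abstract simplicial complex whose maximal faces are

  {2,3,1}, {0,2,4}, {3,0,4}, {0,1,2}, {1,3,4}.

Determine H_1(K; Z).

K has 5 vertices, 10 edges, 5 triangles.
rank ∂_1 = 4, rank ∂_2 = 5 ⇒ b_1 = 10 − 4 − 5 = 1; all invariant factors of ∂_2 are 1 so no torsion. So H_1 ≅ Z.

H_1 ≅ Z.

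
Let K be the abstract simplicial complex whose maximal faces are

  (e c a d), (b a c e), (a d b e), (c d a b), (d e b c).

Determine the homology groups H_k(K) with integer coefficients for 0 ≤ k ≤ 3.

Order the vertices as a < b < c < d < e. Listing each simplex with vertices in this order, K has dimension 3 with simplices:

  0-simplices (5): a, b, c, d, e
  1-simplices (10): ab, ac, ad, ae, bc, bd, be, cd, ce, de
  2-simplices (10): abc, abd, abe, acd, ace, ade, bcd, bce, bde, cde
  3-simplices (5): abcd, abce, abde, acde, bcde

Hence C_0 ≅ Z^5, C_1 ≅ Z^10, C_2 ≅ Z^10, C_3 ≅ Z^5.

The boundary map ∂_1: C_1 → C_0 maps an edge to its endpoints' difference, ∂[p,q] = q − p. For instance
  ∂ad = d − a.
The resulting 5×10 matrix has rank 4, and its Smith normal form has invariant factors (1,1,1,1).

Boundary ∂_2: C_2 → C_1 acts by ∂[p,q,r] = [q,r] − [p,r] + [p,q]. For instance
  ∂bcd = cd − bd + bc,
  ∂ace = ce − ae + ac.
This gives a 10×10 integer matrix of rank 6; reducing to Smith normal form yields diagonal entries (1,1,1,1,1,1).

∂_3: C_3 → C_2 sends each 3-simplex σ to the alternating sum Σ_i (−1)^i (σ with its i-th vertex removed). For instance
  ∂acde = cde − ade + ace − acd,
  ∂abce = bce − ace + abe − abc.
This gives a 10×5 integer matrix of rank 4; reducing to Smith normal form yields diagonal entries (1,1,1,1).

From H_k ≅ ker(∂_k) / im(∂_{k+1}) we obtain:

  H_0: rank C_0 − rank ∂_1 = 5 − 4 = 1, and the invariant factors of ∂_1 are all 1, so H_0 ≅ Z.
  H_1: rank ker ∂_1 − rank ∂_2 = (10 − 4) − 6 = 0, and the invariant factors of ∂_2 are all 1, so H_1 ≅ 0.
  H_2: rank ker ∂_2 − rank ∂_3 = (10 − 6) − 4 = 0, and the invariant factors of ∂_3 are all 1, so H_2 ≅ 0.
  H_3: rank ker ∂_3 − rank ∂_4 = (5 − 4) − 0 = 1, and there is no ∂_4, so H_3 ≅ Z.

H_0 ≅ Z,  H_1 = 0,  H_2 = 0,  H_3 ≅ Z.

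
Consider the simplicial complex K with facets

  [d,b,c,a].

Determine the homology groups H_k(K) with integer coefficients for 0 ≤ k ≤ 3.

H_0 ≅ Z,  H_1 = 0,  H_2 = 0,  H_3 = 0.

K has 4 vertices, 6 edges, 4 triangles, 1 3-simplex.
rank ∂_0 = 0, rank ∂_1 = 3 ⇒ b_0 = 4 − 0 − 3 = 1; all invariant factors of ∂_1 are 1 so no torsion. So H_0 ≅ Z.
rank ∂_1 = 3, rank ∂_2 = 3 ⇒ b_1 = 6 − 3 − 3 = 0; all invariant factors of ∂_2 are 1 so no torsion. So H_1 ≅ 0.
rank ∂_2 = 3, rank ∂_3 = 1 ⇒ b_2 = 4 − 3 − 1 = 0; all invariant factors of ∂_3 are 1 so no torsion. So H_2 ≅ 0.
rank ∂_3 = 1, rank ∂_4 = 0 ⇒ b_3 = 1 − 1 − 0 = 0. So H_3 ≅ 0.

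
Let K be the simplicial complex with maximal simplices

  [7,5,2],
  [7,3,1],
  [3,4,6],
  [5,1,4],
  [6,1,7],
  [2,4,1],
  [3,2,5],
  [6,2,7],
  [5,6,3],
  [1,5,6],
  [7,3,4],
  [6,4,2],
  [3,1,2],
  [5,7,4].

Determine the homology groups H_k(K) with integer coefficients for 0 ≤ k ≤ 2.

Fix the vertex order 1 < 2 < 3 < 4 < 5 < 6 < 7 and write every simplex with vertices in increasing order. Then dim K = 2 and the simplices of K are:

  0-simplices (7): [1], [2], [3], [4], [5], [6], [7]
  1-simplices (21): [1,2], [1,3], [1,4], [1,5], [1,6], [1,7], [2,3], [2,4], [2,5], [2,6], [2,7], [3,4], [3,5], [3,6], [3,7], [4,5], [4,6], [4,7], [5,6], [5,7], [6,7]
  2-simplices (14): [1,2,3], [1,2,4], [1,3,7], [1,4,5], [1,5,6], [1,6,7], [2,3,5], [2,4,6], [2,5,7], [2,6,7], [3,4,6], [3,4,7], [3,5,6], [4,5,7]

so the chain groups are C_0 ≅ Z^7, C_1 ≅ Z^21, C_2 ≅ Z^14.

The boundary map ∂_1: C_1 → C_0 is given by ∂[p,q] = [q] − [p].
The resulting 7×21 matrix has rank 6, and its Smith normal form has invariant factors (1,1,1,1,1,1).

The boundary map ∂_2: C_2 → C_1 acts by ∂[p,q,r] = [q,r] − [p,r] + [p,q]. For instance
  ∂[3,4,6] = [4,6] − [3,6] + [3,4],
  ∂[1,6,7] = [6,7] − [1,7] + [1,6].
The resulting 21×14 matrix has rank 13, and its Smith normal form has invariant factors (1,1,1,1,1,1,1,1,1,1,1,1,1).

From H_k ≅ ker(∂_k) / im(∂_{k+1}) we obtain:

  H_0: rank C_0 − rank ∂_1 = 7 − 6 = 1, and the invariant factors of ∂_1 are all 1, so H_0 = Z.
  H_1: rank ker ∂_1 − rank ∂_2 = (21 − 6) − 13 = 2, and the invariant factors of ∂_2 are all 1, so H_1 = Z^2.
  H_2: rank ker ∂_2 − rank ∂_3 = (14 − 13) − 0 = 1, and there is no ∂_3, so H_2 = Z.

As a check, the Euler characteristic is 7 − 21 + 14 = 0, which agrees with 1 − 2 + 1 = 0.

H_0 ≅ Z,  H_1 ≅ Z^2,  H_2 ≅ Z.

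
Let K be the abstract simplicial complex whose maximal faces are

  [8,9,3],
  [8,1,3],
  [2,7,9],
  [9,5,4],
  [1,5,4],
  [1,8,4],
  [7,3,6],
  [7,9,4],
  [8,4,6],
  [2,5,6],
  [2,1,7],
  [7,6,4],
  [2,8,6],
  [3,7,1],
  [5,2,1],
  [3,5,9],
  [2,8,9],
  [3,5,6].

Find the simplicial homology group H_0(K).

H_0 = Z.

We work with the vertex ordering 1 < 2 < 3 < 4 < 5 < 6 < 7 < 8 < 9. The simplices of K, each written with vertices in increasing order, are:

  0-simplices (9): [1], [2], [3], [4], [5], [6], [7], [8], [9]
  1-simplices (27): (27 of them)
  2-simplices (18): [1,2,5], [1,2,7], [1,3,7], [1,3,8], [1,4,5], [1,4,8], [2,5,6], [2,6,8], [2,7,9], [2,8,9], [3,5,6], [3,5,9], [3,6,7], [3,8,9], [4,5,9], [4,6,7], [4,6,8], [4,7,9]

Hence C_0 ≅ Z^9, C_1 ≅ Z^27, C_2 ≅ Z^18.

Boundary ∂_1: C_1 → C_0 sends each edge [p,q] (with p < q) to q − p. For instance
  ∂[2,6] = [6] − [2].
This gives a 9×27 integer matrix of rank 8; reducing to Smith normal form yields diagonal entries (1,1,1,1,1,1,1,1).

Boundary ∂_2: C_2 → C_1 acts by ∂[p,q,r] = [q,r] − [p,r] + [p,q]. For instance
  ∂[3,5,6] = [5,6] − [3,6] + [3,5],
  ∂[1,4,8] = [4,8] − [1,8] + [1,4].
As a 27×18 matrix over Z this has rank 17, with invariant factors (1,1,1,1,1,1,1,1,1,1,1,1,1,1,1,1,1).

Computing H_k = (kernel of ∂_k) / (image of ∂_{k+1}):

  H_0: rank C_0 − rank ∂_1 = 9 − 8 = 1, and the invariant factors of ∂_1 are all 1, so H_0 ≅ Z.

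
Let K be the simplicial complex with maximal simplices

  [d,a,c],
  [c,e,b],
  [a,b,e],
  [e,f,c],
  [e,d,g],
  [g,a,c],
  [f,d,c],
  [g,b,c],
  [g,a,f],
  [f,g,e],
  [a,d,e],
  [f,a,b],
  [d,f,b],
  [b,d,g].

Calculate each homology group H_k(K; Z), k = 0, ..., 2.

H_0 ≅ Z,  H_1 ≅ Z^2,  H_2 ≅ Z.

K has 7 vertices, 21 edges, 14 triangles.
rank ∂_0 = 0, rank ∂_1 = 6 ⇒ b_0 = 7 − 0 − 6 = 1; all invariant factors of ∂_1 are 1 so no torsion. So H_0 = Z.
rank ∂_1 = 6, rank ∂_2 = 13 ⇒ b_1 = 21 − 6 − 13 = 2; all invariant factors of ∂_2 are 1 so no torsion. So H_1 = Z^2.
rank ∂_2 = 13, rank ∂_3 = 0 ⇒ b_2 = 14 − 13 − 0 = 1. So H_2 = Z.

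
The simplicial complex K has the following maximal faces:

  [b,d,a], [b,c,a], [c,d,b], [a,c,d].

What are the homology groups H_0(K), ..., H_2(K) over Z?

H_0 = Z,  H_1 = 0,  H_2 = Z.

We work with the vertex ordering a < b < c < d. The simplices of K, each written with vertices in increasing order, are:

  0-simplices (4): a, b, c, d
  1-simplices (6): ab, ac, ad, bc, bd, cd
  2-simplices (4): abc, abd, acd, bcd

Hence C_0 ≅ Z^4, C_1 ≅ Z^6, C_2 ≅ Z^4.

Boundary ∂_1: C_1 → C_0 is given by ∂[p,q] = [q] − [p]. For instance
  ∂ad = d − a.
The resulting 4×6 matrix has rank 3, and its Smith normal form has invariant factors (1,1,1).

The boundary map ∂_2: C_2 → C_1 maps a triangle to the signed sum of its edges. For instance
  ∂abc = bc − ac + ab,
  ∂bcd = cd − bd + bc.
This gives a 6×4 integer matrix of rank 3; reducing to Smith normal form yields diagonal entries (1,1,1).

Now H_k = ker ∂_k / im ∂_{k+1}, so:

  H_0: rank C_0 − rank ∂_1 = 4 − 3 = 1, and the invariant factors of ∂_1 are all 1, so H_0 = Z.
  H_1: rank ker ∂_1 − rank ∂_2 = (6 − 3) − 3 = 0, and the invariant factors of ∂_2 are all 1, so H_1 = 0.
  H_2: rank ker ∂_2 − rank ∂_3 = (4 − 3) − 0 = 1, and there is no ∂_3, so H_2 = Z.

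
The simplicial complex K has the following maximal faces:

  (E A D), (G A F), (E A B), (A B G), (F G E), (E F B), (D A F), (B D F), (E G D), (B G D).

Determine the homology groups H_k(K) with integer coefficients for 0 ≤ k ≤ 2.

We work with the vertex ordering A < B < D < E < F < G. The simplices of K, each written with vertices in increasing order, are:

  0-simplices (6): A, B, D, E, F, G
  1-simplices (15): AB, AD, AE, AF, AG, BD, BE, BF, BG, DE, DF, DG, EF, EG, FG
  2-simplices (10): ABE, ABG, ADE, ADF, AFG, BDF, BDG, BEF, DEG, EFG

Hence C_0 ≅ Z^6, C_1 ≅ Z^15, C_2 ≅ Z^10.

Boundary ∂_1: C_1 → C_0 maps an edge to its endpoints' difference, ∂[p,q] = q − p. For instance
  ∂FG = G − F.
This gives a 6×15 integer matrix of rank 5; reducing to Smith normal form yields diagonal entries (1,1,1,1,1).

∂_2: C_2 → C_1 sends each 2-simplex [p,q,r] to [q,r] − [p,r] + [p,q]. For instance
  ∂ABG = BG − AG + AB,
  ∂BEF = EF − BF + BE.
This gives a 15×10 integer matrix of rank 10; reducing to Smith normal form yields diagonal entries (1,1,1,1,1,1,1,1,1,2).

Computing H_k = (kernel of ∂_k) / (image of ∂_{k+1}):

  H_0: rank C_0 − rank ∂_1 = 6 − 5 = 1, and the invariant factors of ∂_1 are all 1, so H_0 ≅ Z.
  H_1: rank ker ∂_1 − rank ∂_2 = (15 − 5) − 10 = 0, and ∂_2 has invariant factor 2 > 1, so H_1 ≅ Z_2.
  H_2: rank ker ∂_2 − rank ∂_3 = (10 − 10) − 0 = 0, and there is no ∂_3, so H_2 ≅ 0.

As a check, the Euler characteristic is 6 − 15 + 10 = 1, which agrees with 1 − 0 + 0 = 1.

H_0 = Z,  H_1 = Z_2,  H_2 = 0.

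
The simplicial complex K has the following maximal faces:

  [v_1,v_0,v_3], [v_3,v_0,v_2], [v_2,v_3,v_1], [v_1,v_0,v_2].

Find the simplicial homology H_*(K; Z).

Fix the vertex order v_0 < v_1 < v_2 < v_3 and write every simplex with vertices in increasing order. Then dim K = 2 and the simplices of K are:

  0-simplices (4): [v_0], [v_1], [v_2], [v_3]
  1-simplices (6): [v_0,v_1], [v_0,v_2], [v_0,v_3], [v_1,v_2], [v_1,v_3], [v_2,v_3]
  2-simplices (4): [v_0,v_1,v_2], [v_0,v_1,v_3], [v_0,v_2,v_3], [v_1,v_2,v_3]

giving chain groups C_0 ≅ Z^4, C_1 ≅ Z^6, C_2 ≅ Z^4.

The boundary map ∂_1: C_1 → C_0 sends each edge [p,q] (with p < q) to q − p.
As a 4×6 matrix over Z this has rank 3, with invariant factors (1,1,1).

Boundary ∂_2: C_2 → C_1 acts by ∂[p,q,r] = [q,r] − [p,r] + [p,q]. For instance
  ∂[v_1,v_2,v_3] = [v_2,v_3] − [v_1,v_3] + [v_1,v_2],
  ∂[v_0,v_1,v_2] = [v_1,v_2] − [v_0,v_2] + [v_0,v_1].
This gives a 6×4 integer matrix of rank 3; reducing to Smith normal form yields diagonal entries (1,1,1).

Now H_k = ker ∂_k / im ∂_{k+1}, so:

  H_0: rank C_0 − rank ∂_1 = 4 − 3 = 1, and the invariant factors of ∂_1 are all 1, so H_0 ≅ Z.
  H_1: rank ker ∂_1 − rank ∂_2 = (6 − 3) − 3 = 0, and the invariant factors of ∂_2 are all 1, so H_1 ≅ 0.
  H_2: rank ker ∂_2 − rank ∂_3 = (4 − 3) − 0 = 1, and there is no ∂_3, so H_2 ≅ Z.

As a check, the Euler characteristic is 4 − 6 + 4 = 2, which agrees with 1 − 0 + 1 = 2.

H_0 ≅ Z,  H_1 = 0,  H_2 ≅ Z.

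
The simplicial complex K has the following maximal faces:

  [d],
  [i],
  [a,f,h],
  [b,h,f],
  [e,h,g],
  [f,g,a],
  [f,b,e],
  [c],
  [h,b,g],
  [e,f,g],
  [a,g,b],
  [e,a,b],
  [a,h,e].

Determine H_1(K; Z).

We work with the vertex ordering a < b < c < d < e < f < g < h < i. The simplices of K, each written with vertices in increasing order, are:

  0-simplices (9): a, b, c, d, e, f, g, h, i
  1-simplices (15): ab, ae, af, ag, ah, be, bf, bg, bh, ef, eg, eh, fg, fh, gh
  2-simplices (10): abe, abg, aeh, afg, afh, bef, bfh, bgh, efg, egh

Hence C_0 ≅ Z^9, C_1 ≅ Z^15, C_2 ≅ Z^10.

∂_1: C_1 → C_0 is given by ∂[p,q] = [q] − [p]. For instance
  ∂bg = g − b.
As a 9×15 matrix over Z this has rank 5, with invariant factors (1,1,1,1,1).

Boundary ∂_2: C_2 → C_1 maps a triangle to the signed sum of its edges. For instance
  ∂egh = gh − eh + eg,
  ∂efg = fg − eg + ef.
The 15×10 boundary matrix has rank 10 and Smith normal form diag(1,1,1,1,1,1,1,1,1,2).

Computing H_k = (kernel of ∂_k) / (image of ∂_{k+1}):

  H_1: rank ker ∂_1 − rank ∂_2 = (15 − 5) − 10 = 0, and ∂_2 has invariant factor 2 > 1, so H_1 ≅ Z/2.

(K is a triangulation of the disjoint union of the real projective plane RP^2 and a set of 3 points.)

H_1 = Z/2.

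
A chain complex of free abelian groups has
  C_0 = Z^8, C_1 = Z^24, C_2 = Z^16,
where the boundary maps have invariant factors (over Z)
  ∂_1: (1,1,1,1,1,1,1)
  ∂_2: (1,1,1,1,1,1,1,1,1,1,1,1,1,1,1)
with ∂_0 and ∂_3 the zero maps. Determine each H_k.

H_0: b_0 = 8 − 0 − 7 = 1; torsion from ∂_1 factors > 1: none. So H_0 ≅ Z.
H_1: b_1 = 24 − 7 − 15 = 2; torsion from ∂_2 factors > 1: none. So H_1 ≅ Z^2.
H_2: b_2 = 16 − 15 − 0 = 1; torsion from ∂_3 factors > 1: none. So H_2 ≅ Z.

H_0 ≅ Z,  H_1 ≅ Z^2,  H_2 ≅ Z.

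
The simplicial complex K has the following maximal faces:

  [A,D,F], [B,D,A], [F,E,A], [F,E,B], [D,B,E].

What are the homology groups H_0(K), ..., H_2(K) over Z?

H_0 ≅ Z,  H_1 ≅ Z,  H_2 = 0.

Fix the vertex order A < B < D < E < F and write every simplex with vertices in increasing order. Then dim K = 2 and the simplices of K are:

  0-simplices (5): A, B, D, E, F
  1-simplices (10): AB, AD, AE, AF, BD, BE, BF, DE, DF, EF
  2-simplices (5): ABD, ADF, AEF, BDE, BEF

Hence C_0 ≅ Z^5, C_1 ≅ Z^10, C_2 ≅ Z^5.

∂_1: C_1 → C_0 sends each edge [p,q] (with p < q) to q − p.
The 5×10 boundary matrix has rank 4 and Smith normal form diag(1,1,1,1).

∂_2: C_2 → C_1 acts by ∂[p,q,r] = [q,r] − [p,r] + [p,q]. For instance
  ∂AEF = EF − AF + AE,
  ∂BEF = EF − BF + BE.
The 10×5 boundary matrix has rank 5 and Smith normal form diag(1,1,1,1,1).

Reading off H_k = ker ∂_k / im ∂_{k+1}:

  H_0: rank C_0 − rank ∂_1 = 5 − 4 = 1, and the invariant factors of ∂_1 are all 1, so H_0 ≅ Z.
  H_1: rank ker ∂_1 − rank ∂_2 = (10 − 4) − 5 = 1, and the invariant factors of ∂_2 are all 1, so H_1 ≅ Z.
  H_2: rank ker ∂_2 − rank ∂_3 = (5 − 5) − 0 = 0, and there is no ∂_3, so H_2 ≅ 0.

As a check, the Euler characteristic is 5 − 10 + 5 = 0, which agrees with 1 − 1 + 0 = 0.
(K is a triangulation of the Möbius band.)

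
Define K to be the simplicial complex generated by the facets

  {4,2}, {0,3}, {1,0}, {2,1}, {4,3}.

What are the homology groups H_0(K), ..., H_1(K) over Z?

H_0 = Z,  H_1 = Z.

Order the vertices as 0 < 1 < 2 < 3 < 4. Listing each simplex with vertices in this order, K has dimension 1 with simplices:

  0-simplices (5): [0], [1], [2], [3], [4]
  1-simplices (5): [0,1], [0,3], [1,2], [2,4], [3,4]

giving chain groups C_0 ≅ Z^5, C_1 ≅ Z^5.

The boundary map ∂_1: C_1 → C_0 maps an edge to its endpoints' difference, ∂[p,q] = q − p. For instance
  ∂[2,4] = [4] − [2].
The 5×5 boundary matrix has rank 4 and Smith normal form diag(1,1,1,1).

Reading off H_k = ker ∂_k / im ∂_{k+1}:

  H_0: rank C_0 − rank ∂_1 = 5 − 4 = 1, and the invariant factors of ∂_1 are all 1, so H_0 ≅ Z.
  H_1: rank ker ∂_1 − rank ∂_2 = (5 − 4) − 0 = 1, and there is no ∂_2, so H_1 ≅ Z.

As a check, the Euler characteristic is 5 − 5 = 0, which agrees with 1 − 1 = 0.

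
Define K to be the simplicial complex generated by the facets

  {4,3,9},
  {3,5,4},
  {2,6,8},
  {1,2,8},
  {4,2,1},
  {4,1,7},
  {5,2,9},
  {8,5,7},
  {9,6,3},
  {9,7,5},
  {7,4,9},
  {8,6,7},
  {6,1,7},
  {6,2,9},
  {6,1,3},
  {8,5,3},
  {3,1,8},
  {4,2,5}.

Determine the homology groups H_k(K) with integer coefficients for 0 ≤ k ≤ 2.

H_0 = Z,  H_1 = Z ⊕ Z/2,  H_2 = 0.

Take the total order 1 < 2 < 3 < 4 < 5 < 6 < 7 < 8 < 9 on the vertex set. Then K (dimension 2) consists of the simplices:

  0-simplices (9): [1], [2], [3], [4], [5], [6], [7], [8], [9]
  1-simplices (27): (27 of them)
  2-simplices (18): [1,2,4], [1,2,8], [1,3,6], [1,3,8], [1,4,7], [1,6,7], [2,4,5], [2,5,9], [2,6,8], [2,6,9], [3,4,5], [3,4,9], [3,5,8], [3,6,9], [4,7,9], [5,7,8], [5,7,9], [6,7,8]

so the chain groups are C_0 ≅ Z^9, C_1 ≅ Z^27, C_2 ≅ Z^18.

The boundary map ∂_1: C_1 → C_0 sends each edge [p,q] (with p < q) to q − p. For instance
  ∂[3,5] = [5] − [3].
The resulting 9×27 matrix has rank 8, and its Smith normal form has invariant factors (1,1,1,1,1,1,1,1).

The boundary map ∂_2: C_2 → C_1 sends each 2-simplex [p,q,r] to [q,r] − [p,r] + [p,q]. For instance
  ∂[1,4,7] = [4,7] − [1,7] + [1,4],
  ∂[5,7,8] = [7,8] − [5,8] + [5,7].
This gives a 27×18 integer matrix of rank 18; reducing to Smith normal form yields diagonal entries (1,1,1,1,1,1,1,1,1,1,1,1,1,1,1,1,1,2).

Reading off H_k = ker ∂_k / im ∂_{k+1}:

  H_0: rank C_0 − rank ∂_1 = 9 − 8 = 1, and the invariant factors of ∂_1 are all 1, so H_0 = Z.
  H_1: rank ker ∂_1 − rank ∂_2 = (27 − 8) − 18 = 1, and ∂_2 has invariant factor 2 > 1, so H_1 = Z ⊕ Z/2.
  H_2: rank ker ∂_2 − rank ∂_3 = (18 − 18) − 0 = 0, and there is no ∂_3, so H_2 = 0.

As a check, the Euler characteristic is 9 − 27 + 18 = 0, which agrees with 1 − 1 + 0 = 0.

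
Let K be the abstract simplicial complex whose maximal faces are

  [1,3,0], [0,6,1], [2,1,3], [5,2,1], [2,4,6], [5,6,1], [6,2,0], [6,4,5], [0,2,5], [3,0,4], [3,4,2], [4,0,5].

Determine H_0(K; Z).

H_0 ≅ Z.

Take the total order 0 < 1 < 2 < 3 < 4 < 5 < 6 on the vertex set. Then K (dimension 2) consists of the simplices:

  0-simplices (7): [0], [1], [2], [3], [4], [5], [6]
  1-simplices (18): [0,1], [0,2], [0,3], [0,4], [0,5], [0,6], [1,2], [1,3], [1,5], [1,6], [2,3], [2,4], [2,5], [2,6], [3,4], [4,5], [4,6], [5,6]
  2-simplices (12): [0,1,3], [0,1,6], [0,2,5], [0,2,6], [0,3,4], [0,4,5], [1,2,3], [1,2,5], [1,5,6], [2,3,4], [2,4,6], [4,5,6]

Hence C_0 ≅ Z^7, C_1 ≅ Z^18, C_2 ≅ Z^12.

The boundary map ∂_1: C_1 → C_0 maps an edge to its endpoints' difference, ∂[p,q] = q − p. For instance
  ∂[1,6] = [6] − [1].
The resulting 7×18 matrix has rank 6, and its Smith normal form has invariant factors (1,1,1,1,1,1).

Boundary ∂_2: C_2 → C_1 sends each 2-simplex [p,q,r] to [q,r] − [p,r] + [p,q]. For instance
  ∂[2,3,4] = [3,4] − [2,4] + [2,3],
  ∂[1,5,6] = [5,6] − [1,6] + [1,5].
The 18×12 boundary matrix has rank 12 and Smith normal form diag(1,1,1,1,1,1,1,1,1,1,1,2).

Computing H_k = (kernel of ∂_k) / (image of ∂_{k+1}):

  H_0: rank C_0 − rank ∂_1 = 7 − 6 = 1, and the invariant factors of ∂_1 are all 1, so H_0 = Z.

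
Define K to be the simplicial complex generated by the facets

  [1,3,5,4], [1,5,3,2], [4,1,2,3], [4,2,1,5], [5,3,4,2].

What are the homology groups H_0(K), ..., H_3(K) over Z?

K has 5 vertices, 10 edges, 10 triangles, 5 3-simplices.
rank ∂_0 = 0, rank ∂_1 = 4 ⇒ b_0 = 5 − 0 − 4 = 1; all invariant factors of ∂_1 are 1 so no torsion. So H_0 = Z.
rank ∂_1 = 4, rank ∂_2 = 6 ⇒ b_1 = 10 − 4 − 6 = 0; all invariant factors of ∂_2 are 1 so no torsion. So H_1 = 0.
rank ∂_2 = 6, rank ∂_3 = 4 ⇒ b_2 = 10 − 6 − 4 = 0; all invariant factors of ∂_3 are 1 so no torsion. So H_2 = 0.
rank ∂_3 = 4, rank ∂_4 = 0 ⇒ b_3 = 5 − 4 − 0 = 1. So H_3 = Z.

H_0 = Z,  H_1 = 0,  H_2 = 0,  H_3 = Z.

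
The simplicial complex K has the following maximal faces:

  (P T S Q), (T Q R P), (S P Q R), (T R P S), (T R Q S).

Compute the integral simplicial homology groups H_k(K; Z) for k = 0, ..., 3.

H_0 ≅ Z,  H_1 = 0,  H_2 = 0,  H_3 ≅ Z.

Take the total order P < Q < R < S < T on the vertex set. Then K (dimension 3) consists of the simplices:

  0-simplices (5): P, Q, R, S, T
  1-simplices (10): PQ, PR, PS, PT, QR, QS, QT, RS, RT, ST
  2-simplices (10): PQR, PQS, PQT, PRS, PRT, PST, QRS, QRT, QST, RST
  3-simplices (5): PQRS, PQRT, PQST, PRST, QRST

so the chain groups are C_0 ≅ Z^5, C_1 ≅ Z^10, C_2 ≅ Z^10, C_3 ≅ Z^5.

The boundary map ∂_1: C_1 → C_0 maps an edge to its endpoints' difference, ∂[p,q] = q − p. For instance
  ∂PS = S − P.
This gives a 5×10 integer matrix of rank 4; reducing to Smith normal form yields diagonal entries (1,1,1,1).

∂_2: C_2 → C_1 sends each 2-simplex [p,q,r] to [q,r] − [p,r] + [p,q]. For instance
  ∂PRS = RS − PS + PR,
  ∂RST = ST − RT + RS.
This gives a 10×10 integer matrix of rank 6; reducing to Smith normal form yields diagonal entries (1,1,1,1,1,1).

Boundary ∂_3: C_3 → C_2 sends each 3-simplex σ to the alternating sum Σ_i (−1)^i (σ with its i-th vertex removed). For instance
  ∂PRST = RST − PST + PRT − PRS,
  ∂PQRS = QRS − PRS + PQS − PQR.
The 10×5 boundary matrix has rank 4 and Smith normal form diag(1,1,1,1).

Reading off H_k = ker ∂_k / im ∂_{k+1}:

  H_0: rank C_0 − rank ∂_1 = 5 − 4 = 1, and the invariant factors of ∂_1 are all 1, so H_0 ≅ Z.
  H_1: rank ker ∂_1 − rank ∂_2 = (10 − 4) − 6 = 0, and the invariant factors of ∂_2 are all 1, so H_1 ≅ 0.
  H_2: rank ker ∂_2 − rank ∂_3 = (10 − 6) − 4 = 0, and the invariant factors of ∂_3 are all 1, so H_2 ≅ 0.
  H_3: rank ker ∂_3 − rank ∂_4 = (5 − 4) − 0 = 1, and there is no ∂_4, so H_3 ≅ Z.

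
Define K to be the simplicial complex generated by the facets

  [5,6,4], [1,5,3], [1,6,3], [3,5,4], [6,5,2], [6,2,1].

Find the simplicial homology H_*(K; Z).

H_0 = Z,  H_1 = Z,  H_2 = 0.

Order the vertices as 1 < 2 < 3 < 4 < 5 < 6. Listing each simplex with vertices in this order, K has dimension 2 with simplices:

  0-simplices (6): [1], [2], [3], [4], [5], [6]
  1-simplices (12): [1,2], [1,3], [1,5], [1,6], [2,5], [2,6], [3,4], [3,5], [3,6], [4,5], [4,6], [5,6]
  2-simplices (6): [1,2,6], [1,3,5], [1,3,6], [2,5,6], [3,4,5], [4,5,6]

giving chain groups C_0 ≅ Z^6, C_1 ≅ Z^12, C_2 ≅ Z^6.

∂_1: C_1 → C_0 maps an edge to its endpoints' difference, ∂[p,q] = q − p.
The 6×12 boundary matrix has rank 5 and Smith normal form diag(1,1,1,1,1).

The boundary map ∂_2: C_2 → C_1 acts by ∂[p,q,r] = [q,r] − [p,r] + [p,q]. For instance
  ∂[2,5,6] = [5,6] − [2,6] + [2,5],
  ∂[1,3,6] = [3,6] − [1,6] + [1,3].
The 12×6 boundary matrix has rank 6 and Smith normal form diag(1,1,1,1,1,1).

Computing H_k = (kernel of ∂_k) / (image of ∂_{k+1}):

  H_0: rank C_0 − rank ∂_1 = 6 − 5 = 1, and the invariant factors of ∂_1 are all 1, so H_0 ≅ Z.
  H_1: rank ker ∂_1 − rank ∂_2 = (12 − 5) − 6 = 1, and the invariant factors of ∂_2 are all 1, so H_1 ≅ Z.
  H_2: rank ker ∂_2 − rank ∂_3 = (6 − 6) − 0 = 0, and there is no ∂_3, so H_2 ≅ 0.

As a check, the Euler characteristic is 6 − 12 + 6 = 0, which agrees with 1 − 1 + 0 = 0.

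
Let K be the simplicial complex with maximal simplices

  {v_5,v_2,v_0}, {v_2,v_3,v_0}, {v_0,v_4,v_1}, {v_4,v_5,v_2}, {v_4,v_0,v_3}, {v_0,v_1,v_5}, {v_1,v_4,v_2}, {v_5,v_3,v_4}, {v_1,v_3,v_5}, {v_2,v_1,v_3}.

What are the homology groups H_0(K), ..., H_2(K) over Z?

H_0 ≅ Z,  H_1 ≅ Z/2Z,  H_2 = 0.

Fix the vertex order v_0 < v_1 < v_2 < v_3 < v_4 < v_5 and write every simplex with vertices in increasing order. Then dim K = 2 and the simplices of K are:

  0-simplices (6): [v_0], [v_1], [v_2], [v_3], [v_4], [v_5]
  1-simplices (15): (15 of them)
  2-simplices (10): [v_0,v_1,v_4], [v_0,v_1,v_5], [v_0,v_2,v_3], [v_0,v_2,v_5], [v_0,v_3,v_4], [v_1,v_2,v_3], [v_1,v_2,v_4], [v_1,v_3,v_5], [v_2,v_4,v_5], [v_3,v_4,v_5]

giving chain groups C_0 ≅ Z^6, C_1 ≅ Z^15, C_2 ≅ Z^10.

The boundary map ∂_1: C_1 → C_0 maps an edge to its endpoints' difference, ∂[p,q] = q − p. For instance
  ∂[v_2,v_4] = [v_4] − [v_2].
As a 6×15 matrix over Z this has rank 5, with invariant factors (1,1,1,1,1).

∂_2: C_2 → C_1 maps a triangle to the signed sum of its edges. For instance
  ∂[v_2,v_4,v_5] = [v_4,v_5] − [v_2,v_5] + [v_2,v_4],
  ∂[v_1,v_2,v_4] = [v_2,v_4] − [v_1,v_4] + [v_1,v_2].
The resulting 15×10 matrix has rank 10, and its Smith normal form has invariant factors (1,1,1,1,1,1,1,1,1,2).

Now H_k = ker ∂_k / im ∂_{k+1}, so:

  H_0: rank C_0 − rank ∂_1 = 6 − 5 = 1, and the invariant factors of ∂_1 are all 1, so H_0 ≅ Z.
  H_1: rank ker ∂_1 − rank ∂_2 = (15 − 5) − 10 = 0, and ∂_2 has invariant factor 2 > 1, so H_1 ≅ Z/2Z.
  H_2: rank ker ∂_2 − rank ∂_3 = (10 − 10) − 0 = 0, and there is no ∂_3, so H_2 ≅ 0.

As a check, the Euler characteristic is 6 − 15 + 10 = 1, which agrees with 1 − 0 + 0 = 1.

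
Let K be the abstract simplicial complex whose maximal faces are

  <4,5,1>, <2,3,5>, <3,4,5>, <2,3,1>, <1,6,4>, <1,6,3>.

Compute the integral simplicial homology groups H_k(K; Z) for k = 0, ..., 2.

H_0 ≅ Z,  H_1 ≅ Z,  H_2 = 0.

K has 6 vertices, 12 edges, 6 triangles.
rank ∂_0 = 0, rank ∂_1 = 5 ⇒ b_0 = 6 − 0 − 5 = 1; all invariant factors of ∂_1 are 1 so no torsion. So H_0 = Z.
rank ∂_1 = 5, rank ∂_2 = 6 ⇒ b_1 = 12 − 5 − 6 = 1; all invariant factors of ∂_2 are 1 so no torsion. So H_1 = Z.
rank ∂_2 = 6, rank ∂_3 = 0 ⇒ b_2 = 6 − 6 − 0 = 0. So H_2 = 0.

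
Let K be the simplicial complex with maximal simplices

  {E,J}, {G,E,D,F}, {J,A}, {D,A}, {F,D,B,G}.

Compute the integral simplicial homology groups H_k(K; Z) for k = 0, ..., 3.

Take the total order A < B < D < E < F < G < J on the vertex set. Then K (dimension 3) consists of the simplices:

  0-simplices (7): A, B, D, E, F, G, J
  1-simplices (12): AD, AJ, BD, BF, BG, DE, DF, DG, EF, EG, EJ, FG
  2-simplices (7): BDF, BDG, BFG, DEF, DEG, DFG, EFG
  3-simplices (2): BDFG, DEFG

Hence C_0 ≅ Z^7, C_1 ≅ Z^12, C_2 ≅ Z^7, C_3 ≅ Z^2.

Boundary ∂_1: C_1 → C_0 maps an edge to its endpoints' difference, ∂[p,q] = q − p. For instance
  ∂BG = G − B.
As a 7×12 matrix over Z this has rank 6, with invariant factors (1,1,1,1,1,1).

∂_2: C_2 → C_1 maps a triangle to the signed sum of its edges. For instance
  ∂DEG = EG − DG + DE,
  ∂DEF = EF − DF + DE.
This gives a 12×7 integer matrix of rank 5; reducing to Smith normal form yields diagonal entries (1,1,1,1,1).

∂_3: C_3 → C_2 sends each 3-simplex σ to the alternating sum Σ_i (−1)^i (σ with its i-th vertex removed). For instance
  ∂BDFG = DFG − BFG + BDG − BDF,
  ∂DEFG = EFG − DFG + DEG − DEF.
The 7×2 boundary matrix has rank 2 and Smith normal form diag(1,1).

Now H_k = ker ∂_k / im ∂_{k+1}, so:

  H_0: rank C_0 − rank ∂_1 = 7 − 6 = 1, and the invariant factors of ∂_1 are all 1, so H_0 ≅ Z.
  H_1: rank ker ∂_1 − rank ∂_2 = (12 − 6) − 5 = 1, and the invariant factors of ∂_2 are all 1, so H_1 ≅ Z.
  H_2: rank ker ∂_2 − rank ∂_3 = (7 − 5) − 2 = 0, and the invariant factors of ∂_3 are all 1, so H_2 ≅ 0.
  H_3: rank ker ∂_3 − rank ∂_4 = (2 − 2) − 0 = 0, and there is no ∂_4, so H_3 ≅ 0.

H_0 = Z,  H_1 = Z,  H_2 = 0,  H_3 = 0.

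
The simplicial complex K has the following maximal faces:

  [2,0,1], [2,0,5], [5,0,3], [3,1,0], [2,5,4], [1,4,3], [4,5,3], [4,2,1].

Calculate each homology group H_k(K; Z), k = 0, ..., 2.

H_0 ≅ Z,  H_1 = 0,  H_2 ≅ Z.

We work with the vertex ordering 0 < 1 < 2 < 3 < 4 < 5. The simplices of K, each written with vertices in increasing order, are:

  0-simplices (6): [0], [1], [2], [3], [4], [5]
  1-simplices (12): [0,1], [0,2], [0,3], [0,5], [1,2], [1,3], [1,4], [2,4], [2,5], [3,4], [3,5], [4,5]
  2-simplices (8): [0,1,2], [0,1,3], [0,2,5], [0,3,5], [1,2,4], [1,3,4], [2,4,5], [3,4,5]

Hence C_0 ≅ Z^6, C_1 ≅ Z^12, C_2 ≅ Z^8.

Boundary ∂_1: C_1 → C_0 is given by ∂[p,q] = [q] − [p]. For instance
  ∂[3,5] = [5] − [3].
This gives a 6×12 integer matrix of rank 5; reducing to Smith normal form yields diagonal entries (1,1,1,1,1).

Boundary ∂_2: C_2 → C_1 sends each 2-simplex [p,q,r] to [q,r] − [p,r] + [p,q]. For instance
  ∂[0,3,5] = [3,5] − [0,5] + [0,3],
  ∂[0,1,2] = [1,2] − [0,2] + [0,1].
The resulting 12×8 matrix has rank 7, and its Smith normal form has invariant factors (1,1,1,1,1,1,1).

Computing H_k = (kernel of ∂_k) / (image of ∂_{k+1}):

  H_0: rank C_0 − rank ∂_1 = 6 − 5 = 1, and the invariant factors of ∂_1 are all 1, so H_0 = Z.
  H_1: rank ker ∂_1 − rank ∂_2 = (12 − 5) − 7 = 0, and the invariant factors of ∂_2 are all 1, so H_1 = 0.
  H_2: rank ker ∂_2 − rank ∂_3 = (8 − 7) − 0 = 1, and there is no ∂_3, so H_2 = Z.

As a check, the Euler characteristic is 6 − 12 + 8 = 2, which agrees with 1 − 0 + 1 = 2.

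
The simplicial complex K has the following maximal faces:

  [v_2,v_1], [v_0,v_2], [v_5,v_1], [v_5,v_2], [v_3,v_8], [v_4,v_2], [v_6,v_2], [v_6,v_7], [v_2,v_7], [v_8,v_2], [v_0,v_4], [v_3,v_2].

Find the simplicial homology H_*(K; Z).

Order the vertices as v_0 < v_1 < v_2 < v_3 < v_4 < v_5 < v_6 < v_7 < v_8. Listing each simplex with vertices in this order, K has dimension 1 with simplices:

  0-simplices (9): [v_0], [v_1], [v_2], [v_3], [v_4], [v_5], [v_6], [v_7], [v_8]
  1-simplices (12): [v_0,v_2], [v_0,v_4], [v_1,v_2], [v_1,v_5], [v_2,v_3], [v_2,v_4], [v_2,v_5], [v_2,v_6], [v_2,v_7], [v_2,v_8], [v_3,v_8], [v_6,v_7]

Hence C_0 ≅ Z^9, C_1 ≅ Z^12.

∂_1: C_1 → C_0 sends each edge [p,q] (with p < q) to q − p. For instance
  ∂[v_6,v_7] = [v_7] − [v_6].
As a 9×12 matrix over Z this has rank 8, with invariant factors (1,1,1,1,1,1,1,1).

Reading off H_k = ker ∂_k / im ∂_{k+1}:

  H_0: rank C_0 − rank ∂_1 = 9 − 8 = 1, and the invariant factors of ∂_1 are all 1, so H_0 = Z.
  H_1: rank ker ∂_1 − rank ∂_2 = (12 − 8) − 0 = 4, and there is no ∂_2, so H_1 = Z^4.

As a check, the Euler characteristic is 9 − 12 = -3, which agrees with 1 − 4 = -3.

H_0 = Z,  H_1 = Z^4.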